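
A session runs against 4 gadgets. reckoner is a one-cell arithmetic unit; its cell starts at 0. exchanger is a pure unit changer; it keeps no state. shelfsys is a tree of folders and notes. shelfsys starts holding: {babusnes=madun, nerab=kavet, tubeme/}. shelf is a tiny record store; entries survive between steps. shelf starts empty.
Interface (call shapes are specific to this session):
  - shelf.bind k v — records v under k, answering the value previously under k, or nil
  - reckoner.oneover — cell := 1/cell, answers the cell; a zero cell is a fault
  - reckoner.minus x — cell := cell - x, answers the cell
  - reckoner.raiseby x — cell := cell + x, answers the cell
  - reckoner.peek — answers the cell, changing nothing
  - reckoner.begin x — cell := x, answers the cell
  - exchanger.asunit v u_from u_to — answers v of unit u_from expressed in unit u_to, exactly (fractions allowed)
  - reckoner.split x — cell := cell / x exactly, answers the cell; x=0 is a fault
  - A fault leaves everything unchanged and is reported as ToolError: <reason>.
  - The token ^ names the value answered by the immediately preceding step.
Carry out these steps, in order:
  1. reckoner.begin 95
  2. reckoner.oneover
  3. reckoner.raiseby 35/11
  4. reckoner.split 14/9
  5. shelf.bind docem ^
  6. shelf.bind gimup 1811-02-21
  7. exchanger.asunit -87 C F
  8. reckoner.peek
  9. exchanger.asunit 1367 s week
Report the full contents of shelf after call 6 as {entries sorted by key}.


Answer: {docem=15012/7315, gimup=1811-02-21}

Derivation:
-- 1. reckoner.begin(95) -> 95
-- 2. reckoner.oneover() -> 1/95
-- 3. reckoner.raiseby(35/11) -> 3336/1045
-- 4. reckoner.split(14/9) -> 15012/7315
-- 5. shelf.bind(docem, ^) -> nil
-- 6. shelf.bind(gimup, 1811-02-21) -> nil
-- 7. exchanger.asunit(-87, C, F) -> -623/5
-- 8. reckoner.peek() -> 15012/7315
-- 9. exchanger.asunit(1367, s, week) -> 1367/604800


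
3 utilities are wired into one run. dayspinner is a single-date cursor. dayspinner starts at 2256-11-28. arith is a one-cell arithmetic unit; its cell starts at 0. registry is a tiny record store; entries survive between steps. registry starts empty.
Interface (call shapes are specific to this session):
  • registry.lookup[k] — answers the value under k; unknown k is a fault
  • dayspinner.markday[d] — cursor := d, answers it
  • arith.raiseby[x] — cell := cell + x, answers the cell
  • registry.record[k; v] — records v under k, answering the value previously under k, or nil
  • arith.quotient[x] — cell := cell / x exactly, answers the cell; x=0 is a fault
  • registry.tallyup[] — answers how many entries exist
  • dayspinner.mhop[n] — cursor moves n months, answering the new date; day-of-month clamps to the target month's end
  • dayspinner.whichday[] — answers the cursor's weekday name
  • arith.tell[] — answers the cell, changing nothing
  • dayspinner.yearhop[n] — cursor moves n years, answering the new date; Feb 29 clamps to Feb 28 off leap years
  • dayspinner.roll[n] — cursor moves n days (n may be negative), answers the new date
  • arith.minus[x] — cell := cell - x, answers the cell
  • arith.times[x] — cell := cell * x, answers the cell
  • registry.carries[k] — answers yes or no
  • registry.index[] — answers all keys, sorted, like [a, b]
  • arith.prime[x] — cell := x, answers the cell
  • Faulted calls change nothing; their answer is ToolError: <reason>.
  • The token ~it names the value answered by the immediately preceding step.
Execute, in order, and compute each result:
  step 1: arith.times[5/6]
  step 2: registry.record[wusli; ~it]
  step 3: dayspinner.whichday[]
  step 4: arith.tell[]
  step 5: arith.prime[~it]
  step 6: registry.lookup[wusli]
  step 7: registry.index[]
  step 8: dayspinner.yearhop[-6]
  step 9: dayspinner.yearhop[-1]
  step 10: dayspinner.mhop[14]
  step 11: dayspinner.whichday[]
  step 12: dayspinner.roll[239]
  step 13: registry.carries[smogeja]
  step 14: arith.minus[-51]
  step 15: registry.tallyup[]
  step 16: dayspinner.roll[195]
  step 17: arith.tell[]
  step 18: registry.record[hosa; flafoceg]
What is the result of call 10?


Answer: 2251-01-28

Derivation:
Next I call arith.times on 5/6, and get 0.
Now I run registry.record on wusli, ~it, and observe nil.
Now I run dayspinner.whichday, and observe Friday.
Then arith.tell(), and see 0.
Calling arith.prime on ~it, — result: 0.
I invoke registry.lookup on wusli, and see 0.
I use registry.index: [wusli].
Now I run dayspinner.yearhop on -6, → 2250-11-28.
I run dayspinner.yearhop on -1, and get 2249-11-28.
Using dayspinner.mhop on 14, which returns 2251-01-28.
Next I call dayspinner.whichday, — result: Tuesday.
Then dayspinner.roll on 239, and observe 2251-09-24.
Now I run registry.carries on smogeja, which returns no.
Now I run arith.minus on -51: 51.
Next I call registry.tallyup(), giving 1.
Now I run dayspinner.roll on 195, → 2252-04-06.
I run arith.tell, giving 51.
I try registry.record on hosa, flafoceg, which returns nil.


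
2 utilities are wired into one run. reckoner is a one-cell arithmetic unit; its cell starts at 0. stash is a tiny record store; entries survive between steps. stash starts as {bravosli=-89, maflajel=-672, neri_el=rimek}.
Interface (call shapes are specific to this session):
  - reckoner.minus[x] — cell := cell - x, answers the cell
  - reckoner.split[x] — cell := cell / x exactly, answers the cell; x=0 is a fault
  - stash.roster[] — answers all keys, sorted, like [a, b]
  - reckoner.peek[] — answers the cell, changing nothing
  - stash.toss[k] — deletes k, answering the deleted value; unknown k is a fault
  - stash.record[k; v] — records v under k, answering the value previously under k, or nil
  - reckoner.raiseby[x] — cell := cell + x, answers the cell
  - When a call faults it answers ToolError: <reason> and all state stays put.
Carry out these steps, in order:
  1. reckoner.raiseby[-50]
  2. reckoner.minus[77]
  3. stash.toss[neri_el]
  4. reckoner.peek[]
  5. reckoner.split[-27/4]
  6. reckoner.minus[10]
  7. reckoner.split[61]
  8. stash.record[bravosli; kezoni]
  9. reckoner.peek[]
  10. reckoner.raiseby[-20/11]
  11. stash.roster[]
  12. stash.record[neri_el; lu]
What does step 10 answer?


Answer: -30322/18117

Derivation:
% raiseby(x='-50') => -50
% minus(x='77') => -127
% toss(k='neri_el') => rimek
% peek() => -127
% split(x='-27/4') => 508/27
% minus(x='10') => 238/27
% split(x='61') => 238/1647
% record(k='bravosli', v='kezoni') => -89
% peek() => 238/1647
% raiseby(x='-20/11') => -30322/18117
% roster() => [bravosli, maflajel]
% record(k='neri_el', v='lu') => nil


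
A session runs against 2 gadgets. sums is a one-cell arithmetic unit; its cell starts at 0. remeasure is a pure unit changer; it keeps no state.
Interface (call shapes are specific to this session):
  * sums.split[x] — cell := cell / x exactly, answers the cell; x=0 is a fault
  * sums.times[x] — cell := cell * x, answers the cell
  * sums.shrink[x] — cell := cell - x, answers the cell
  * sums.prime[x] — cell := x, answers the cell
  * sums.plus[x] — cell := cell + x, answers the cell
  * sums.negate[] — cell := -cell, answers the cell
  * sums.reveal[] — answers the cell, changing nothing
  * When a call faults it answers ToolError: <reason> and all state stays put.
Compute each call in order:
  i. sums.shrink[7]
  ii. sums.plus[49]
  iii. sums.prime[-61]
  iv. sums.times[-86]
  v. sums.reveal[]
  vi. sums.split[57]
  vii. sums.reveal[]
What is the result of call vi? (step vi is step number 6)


CALL sums.shrink[x: 7]
RET  -7
CALL sums.plus[x: 49]
RET  42
CALL sums.prime[x: -61]
RET  -61
CALL sums.times[x: -86]
RET  5246
CALL sums.reveal[]
RET  5246
CALL sums.split[x: 57]
RET  5246/57
CALL sums.reveal[]
RET  5246/57

Answer: 5246/57


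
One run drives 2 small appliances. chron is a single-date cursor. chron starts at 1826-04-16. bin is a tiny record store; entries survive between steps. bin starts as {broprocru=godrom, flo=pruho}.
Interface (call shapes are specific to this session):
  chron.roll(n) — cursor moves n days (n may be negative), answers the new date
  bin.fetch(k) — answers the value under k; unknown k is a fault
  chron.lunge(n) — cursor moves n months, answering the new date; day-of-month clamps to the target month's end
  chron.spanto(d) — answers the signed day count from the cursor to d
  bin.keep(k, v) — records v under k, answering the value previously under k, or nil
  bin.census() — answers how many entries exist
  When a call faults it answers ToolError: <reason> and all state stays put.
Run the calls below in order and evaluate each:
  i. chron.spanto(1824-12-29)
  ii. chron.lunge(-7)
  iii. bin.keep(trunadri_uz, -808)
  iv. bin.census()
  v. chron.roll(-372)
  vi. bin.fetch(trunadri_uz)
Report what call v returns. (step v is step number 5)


Answer: 1824-09-09

Derivation:
I try spanto passing 1824-12-29, yielding -473.
Next I call lunge passing -7: 1825-09-16.
I run keep passing trunadri_uz, -808, and see nil.
Invoking census(), giving 3.
Now I run roll passing -372, and observe 1824-09-09.
Invoking fetch passing trunadri_uz, — result: -808.


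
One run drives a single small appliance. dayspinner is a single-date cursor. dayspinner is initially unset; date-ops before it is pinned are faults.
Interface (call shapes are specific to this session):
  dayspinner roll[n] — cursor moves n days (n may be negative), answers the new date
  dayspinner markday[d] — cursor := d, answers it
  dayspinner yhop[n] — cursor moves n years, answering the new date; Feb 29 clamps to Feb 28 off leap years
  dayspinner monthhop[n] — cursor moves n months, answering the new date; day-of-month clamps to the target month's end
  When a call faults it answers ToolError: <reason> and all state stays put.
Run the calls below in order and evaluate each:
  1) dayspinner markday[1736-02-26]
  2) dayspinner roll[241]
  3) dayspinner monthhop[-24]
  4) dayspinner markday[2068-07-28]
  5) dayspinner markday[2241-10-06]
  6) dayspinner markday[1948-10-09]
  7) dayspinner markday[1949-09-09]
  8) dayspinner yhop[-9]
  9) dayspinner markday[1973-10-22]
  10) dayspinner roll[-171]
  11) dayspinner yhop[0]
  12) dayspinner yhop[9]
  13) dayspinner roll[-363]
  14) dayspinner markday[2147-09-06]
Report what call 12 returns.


$ dayspinner markday d: 1736-02-26
:: 1736-02-26
$ dayspinner roll n: 241
:: 1736-10-24
$ dayspinner monthhop n: -24
:: 1734-10-24
$ dayspinner markday d: 2068-07-28
:: 2068-07-28
$ dayspinner markday d: 2241-10-06
:: 2241-10-06
$ dayspinner markday d: 1948-10-09
:: 1948-10-09
$ dayspinner markday d: 1949-09-09
:: 1949-09-09
$ dayspinner yhop n: -9
:: 1940-09-09
$ dayspinner markday d: 1973-10-22
:: 1973-10-22
$ dayspinner roll n: -171
:: 1973-05-04
$ dayspinner yhop n: 0
:: 1973-05-04
$ dayspinner yhop n: 9
:: 1982-05-04
$ dayspinner roll n: -363
:: 1981-05-06
$ dayspinner markday d: 2147-09-06
:: 2147-09-06

Answer: 1982-05-04


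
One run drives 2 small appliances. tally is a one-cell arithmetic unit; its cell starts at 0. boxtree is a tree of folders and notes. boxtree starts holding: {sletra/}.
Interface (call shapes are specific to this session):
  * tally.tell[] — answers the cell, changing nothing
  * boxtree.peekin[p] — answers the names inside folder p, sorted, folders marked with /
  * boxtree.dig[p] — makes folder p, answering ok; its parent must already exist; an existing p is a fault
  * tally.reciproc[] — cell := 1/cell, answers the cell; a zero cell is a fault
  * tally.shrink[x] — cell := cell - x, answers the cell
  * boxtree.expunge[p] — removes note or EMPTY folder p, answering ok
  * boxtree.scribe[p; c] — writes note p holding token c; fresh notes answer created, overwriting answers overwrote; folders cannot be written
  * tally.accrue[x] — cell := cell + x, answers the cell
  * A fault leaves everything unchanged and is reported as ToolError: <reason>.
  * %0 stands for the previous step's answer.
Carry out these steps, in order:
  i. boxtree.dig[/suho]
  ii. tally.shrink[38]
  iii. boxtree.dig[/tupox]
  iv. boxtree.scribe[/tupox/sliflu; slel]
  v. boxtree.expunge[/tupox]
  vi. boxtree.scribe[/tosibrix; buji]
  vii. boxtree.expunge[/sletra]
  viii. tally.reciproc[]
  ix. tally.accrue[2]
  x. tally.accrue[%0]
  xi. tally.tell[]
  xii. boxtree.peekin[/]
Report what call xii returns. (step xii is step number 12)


·→ boxtree.dig(p→/suho)
·← ok
·→ tally.shrink(x→38)
·← -38
·→ boxtree.dig(p→/tupox)
·← ok
·→ boxtree.scribe(p→/tupox/sliflu, c→slel)
·← created
·→ boxtree.expunge(p→/tupox)
·← ToolError: not empty
·→ boxtree.scribe(p→/tosibrix, c→buji)
·← created
·→ boxtree.expunge(p→/sletra)
·← ok
·→ tally.reciproc()
·← -1/38
·→ tally.accrue(x→2)
·← 75/38
·→ tally.accrue(x→%0)
·← 75/19
·→ tally.tell()
·← 75/19
·→ boxtree.peekin(p→/)
·← [suho/, tosibrix, tupox/]

Answer: [suho/, tosibrix, tupox/]


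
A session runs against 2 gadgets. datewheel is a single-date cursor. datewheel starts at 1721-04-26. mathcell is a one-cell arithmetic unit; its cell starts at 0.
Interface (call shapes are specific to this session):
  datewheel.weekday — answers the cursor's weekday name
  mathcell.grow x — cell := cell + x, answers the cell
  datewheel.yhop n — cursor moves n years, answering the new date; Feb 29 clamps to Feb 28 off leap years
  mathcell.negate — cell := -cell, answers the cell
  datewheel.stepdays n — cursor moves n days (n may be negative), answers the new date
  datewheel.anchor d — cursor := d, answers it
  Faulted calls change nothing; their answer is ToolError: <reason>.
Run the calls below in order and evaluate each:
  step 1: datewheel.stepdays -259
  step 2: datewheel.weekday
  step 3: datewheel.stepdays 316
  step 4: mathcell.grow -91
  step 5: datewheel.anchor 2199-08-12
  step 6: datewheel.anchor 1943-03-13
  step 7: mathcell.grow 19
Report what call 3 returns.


Answer: 1721-06-22

Derivation:
Act: datewheel.stepdays[n: -259]
Obs: 1720-08-10
Act: datewheel.weekday[]
Obs: Saturday
Act: datewheel.stepdays[n: 316]
Obs: 1721-06-22
Act: mathcell.grow[x: -91]
Obs: -91
Act: datewheel.anchor[d: 2199-08-12]
Obs: 2199-08-12
Act: datewheel.anchor[d: 1943-03-13]
Obs: 1943-03-13
Act: mathcell.grow[x: 19]
Obs: -72


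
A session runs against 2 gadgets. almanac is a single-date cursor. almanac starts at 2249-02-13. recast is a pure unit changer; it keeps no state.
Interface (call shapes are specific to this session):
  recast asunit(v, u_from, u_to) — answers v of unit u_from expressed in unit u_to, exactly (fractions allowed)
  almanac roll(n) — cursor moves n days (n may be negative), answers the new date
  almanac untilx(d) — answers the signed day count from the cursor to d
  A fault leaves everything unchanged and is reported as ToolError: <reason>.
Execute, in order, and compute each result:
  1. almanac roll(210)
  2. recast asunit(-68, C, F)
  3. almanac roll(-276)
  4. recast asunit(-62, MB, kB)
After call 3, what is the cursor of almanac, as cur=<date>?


Next I call almanac roll using n: 210, — result: 2249-09-11.
I try recast asunit using v: -68, u_from: C, u_to: F, which returns -452/5.
Then almanac roll using n: -276: 2248-12-09.
I try recast asunit using v: -62, u_from: MB, u_to: kB, — result: -62000.

Answer: cur=2248-12-09


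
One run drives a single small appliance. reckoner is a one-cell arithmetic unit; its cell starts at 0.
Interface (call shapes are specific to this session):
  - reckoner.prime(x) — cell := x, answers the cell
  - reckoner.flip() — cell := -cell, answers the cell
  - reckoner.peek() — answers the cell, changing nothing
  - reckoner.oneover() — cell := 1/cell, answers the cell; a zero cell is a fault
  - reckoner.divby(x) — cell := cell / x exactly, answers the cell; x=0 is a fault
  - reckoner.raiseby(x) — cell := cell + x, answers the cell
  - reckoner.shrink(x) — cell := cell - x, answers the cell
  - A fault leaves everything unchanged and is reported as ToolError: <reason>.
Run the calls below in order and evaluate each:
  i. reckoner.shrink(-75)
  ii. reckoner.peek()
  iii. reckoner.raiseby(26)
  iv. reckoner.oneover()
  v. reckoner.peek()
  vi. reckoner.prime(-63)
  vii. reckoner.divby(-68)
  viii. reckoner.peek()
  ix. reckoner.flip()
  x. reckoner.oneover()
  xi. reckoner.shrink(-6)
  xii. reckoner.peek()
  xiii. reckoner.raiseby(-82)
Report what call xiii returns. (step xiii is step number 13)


-> reckoner.shrink(x: -75)
<- 75
-> reckoner.peek()
<- 75
-> reckoner.raiseby(x: 26)
<- 101
-> reckoner.oneover()
<- 1/101
-> reckoner.peek()
<- 1/101
-> reckoner.prime(x: -63)
<- -63
-> reckoner.divby(x: -68)
<- 63/68
-> reckoner.peek()
<- 63/68
-> reckoner.flip()
<- -63/68
-> reckoner.oneover()
<- -68/63
-> reckoner.shrink(x: -6)
<- 310/63
-> reckoner.peek()
<- 310/63
-> reckoner.raiseby(x: -82)
<- -4856/63

Answer: -4856/63


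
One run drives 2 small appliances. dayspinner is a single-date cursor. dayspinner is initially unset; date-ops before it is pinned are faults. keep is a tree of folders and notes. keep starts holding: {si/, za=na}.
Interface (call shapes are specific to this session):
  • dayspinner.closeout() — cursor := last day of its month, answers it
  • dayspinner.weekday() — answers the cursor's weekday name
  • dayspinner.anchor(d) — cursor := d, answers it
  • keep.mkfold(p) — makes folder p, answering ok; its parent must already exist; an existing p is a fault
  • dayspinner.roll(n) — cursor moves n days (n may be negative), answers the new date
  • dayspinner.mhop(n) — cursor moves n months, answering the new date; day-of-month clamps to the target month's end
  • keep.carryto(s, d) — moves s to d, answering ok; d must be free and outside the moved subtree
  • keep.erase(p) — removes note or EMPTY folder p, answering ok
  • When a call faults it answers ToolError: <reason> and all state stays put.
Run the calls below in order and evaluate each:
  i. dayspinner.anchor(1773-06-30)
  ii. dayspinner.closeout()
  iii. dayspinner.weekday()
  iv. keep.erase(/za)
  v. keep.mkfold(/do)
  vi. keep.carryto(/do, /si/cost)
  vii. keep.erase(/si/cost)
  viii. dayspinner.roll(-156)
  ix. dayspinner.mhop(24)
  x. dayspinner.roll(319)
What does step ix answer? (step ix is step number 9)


Do: anchor[d: 1773-06-30]
See: 1773-06-30
Do: closeout[]
See: 1773-06-30
Do: weekday[]
See: Wednesday
Do: erase[p: /za]
See: ok
Do: mkfold[p: /do]
See: ok
Do: carryto[s: /do; d: /si/cost]
See: ok
Do: erase[p: /si/cost]
See: ok
Do: roll[n: -156]
See: 1773-01-25
Do: mhop[n: 24]
See: 1775-01-25
Do: roll[n: 319]
See: 1775-12-10

Answer: 1775-01-25


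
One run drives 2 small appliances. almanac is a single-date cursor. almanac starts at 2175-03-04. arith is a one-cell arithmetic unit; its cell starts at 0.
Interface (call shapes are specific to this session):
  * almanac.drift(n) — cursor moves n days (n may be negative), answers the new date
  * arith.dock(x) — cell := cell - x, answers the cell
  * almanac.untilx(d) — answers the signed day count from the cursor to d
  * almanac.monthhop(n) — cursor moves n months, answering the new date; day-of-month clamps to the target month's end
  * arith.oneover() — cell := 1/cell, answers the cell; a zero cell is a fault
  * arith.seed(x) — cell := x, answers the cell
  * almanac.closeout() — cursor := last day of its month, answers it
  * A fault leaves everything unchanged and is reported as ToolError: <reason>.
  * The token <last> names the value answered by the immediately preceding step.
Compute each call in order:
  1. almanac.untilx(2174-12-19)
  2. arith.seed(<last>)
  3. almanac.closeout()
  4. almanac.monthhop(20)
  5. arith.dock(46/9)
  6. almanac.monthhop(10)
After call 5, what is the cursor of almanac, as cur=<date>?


Step: untilx[2174-12-19]
Result: -75
Step: seed[<last>]
Result: -75
Step: closeout[]
Result: 2175-03-31
Step: monthhop[20]
Result: 2176-11-30
Step: dock[46/9]
Result: -721/9
Step: monthhop[10]
Result: 2177-09-30

Answer: cur=2176-11-30


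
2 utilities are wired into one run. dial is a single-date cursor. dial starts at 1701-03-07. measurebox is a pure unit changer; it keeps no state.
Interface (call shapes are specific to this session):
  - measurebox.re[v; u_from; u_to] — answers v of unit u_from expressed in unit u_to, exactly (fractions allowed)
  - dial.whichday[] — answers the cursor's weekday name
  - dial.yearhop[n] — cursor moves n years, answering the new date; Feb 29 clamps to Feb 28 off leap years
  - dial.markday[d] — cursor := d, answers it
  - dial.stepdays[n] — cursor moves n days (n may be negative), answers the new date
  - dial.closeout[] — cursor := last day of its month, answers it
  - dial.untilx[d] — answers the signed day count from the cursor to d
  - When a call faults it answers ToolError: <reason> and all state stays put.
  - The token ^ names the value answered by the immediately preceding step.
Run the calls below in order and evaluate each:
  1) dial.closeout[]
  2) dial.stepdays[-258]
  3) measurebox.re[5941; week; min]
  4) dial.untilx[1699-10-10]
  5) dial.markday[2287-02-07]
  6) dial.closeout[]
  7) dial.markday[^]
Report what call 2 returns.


>>> dial.closeout
= 1701-03-31
>>> dial.stepdays n→-258
= 1700-07-16
>>> measurebox.re v→5941 u_from→week u_to→min
= 59885280
>>> dial.untilx d→1699-10-10
= -279
>>> dial.markday d→2287-02-07
= 2287-02-07
>>> dial.closeout
= 2287-02-28
>>> dial.markday d→^
= 2287-02-28

Answer: 1700-07-16


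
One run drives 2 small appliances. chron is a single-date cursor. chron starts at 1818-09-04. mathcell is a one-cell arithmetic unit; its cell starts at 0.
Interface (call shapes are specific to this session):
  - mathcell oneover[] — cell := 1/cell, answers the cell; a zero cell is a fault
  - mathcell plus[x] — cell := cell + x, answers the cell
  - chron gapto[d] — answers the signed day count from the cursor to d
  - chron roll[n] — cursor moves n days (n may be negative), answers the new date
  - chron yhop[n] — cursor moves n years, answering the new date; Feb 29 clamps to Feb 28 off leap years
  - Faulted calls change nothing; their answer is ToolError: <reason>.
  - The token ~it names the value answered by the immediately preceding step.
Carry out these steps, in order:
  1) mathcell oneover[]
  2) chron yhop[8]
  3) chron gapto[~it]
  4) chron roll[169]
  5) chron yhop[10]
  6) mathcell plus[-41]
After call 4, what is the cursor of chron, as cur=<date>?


$ mathcell oneover
[out] ToolError: reciprocal of zero
$ chron yhop 8
[out] 1826-09-04
$ chron gapto ~it
[out] 0
$ chron roll 169
[out] 1827-02-20
$ chron yhop 10
[out] 1837-02-20
$ mathcell plus -41
[out] -41

Answer: cur=1827-02-20


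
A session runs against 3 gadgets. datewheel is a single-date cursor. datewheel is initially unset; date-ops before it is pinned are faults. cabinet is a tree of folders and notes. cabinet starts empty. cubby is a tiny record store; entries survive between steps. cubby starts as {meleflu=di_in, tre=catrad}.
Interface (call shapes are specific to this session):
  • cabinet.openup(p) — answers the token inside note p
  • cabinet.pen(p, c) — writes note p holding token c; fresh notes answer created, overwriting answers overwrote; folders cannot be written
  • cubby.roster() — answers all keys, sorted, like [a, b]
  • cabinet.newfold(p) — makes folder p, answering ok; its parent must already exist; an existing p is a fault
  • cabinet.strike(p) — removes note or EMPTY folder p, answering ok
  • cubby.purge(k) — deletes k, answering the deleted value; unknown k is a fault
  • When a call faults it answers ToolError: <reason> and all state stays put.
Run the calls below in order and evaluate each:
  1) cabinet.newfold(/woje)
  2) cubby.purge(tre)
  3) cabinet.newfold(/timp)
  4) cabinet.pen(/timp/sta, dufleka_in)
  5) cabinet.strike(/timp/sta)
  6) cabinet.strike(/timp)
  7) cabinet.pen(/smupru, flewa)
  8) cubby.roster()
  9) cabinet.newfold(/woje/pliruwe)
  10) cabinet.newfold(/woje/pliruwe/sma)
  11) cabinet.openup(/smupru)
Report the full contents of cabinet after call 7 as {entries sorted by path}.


Answer: {smupru=flewa, woje/}

Derivation:
[in] cabinet.newfold p→/woje
= ok
[in] cubby.purge k→tre
= catrad
[in] cabinet.newfold p→/timp
= ok
[in] cabinet.pen p→/timp/sta c→dufleka_in
= created
[in] cabinet.strike p→/timp/sta
= ok
[in] cabinet.strike p→/timp
= ok
[in] cabinet.pen p→/smupru c→flewa
= created
[in] cubby.roster
= [meleflu]
[in] cabinet.newfold p→/woje/pliruwe
= ok
[in] cabinet.newfold p→/woje/pliruwe/sma
= ok
[in] cabinet.openup p→/smupru
= flewa


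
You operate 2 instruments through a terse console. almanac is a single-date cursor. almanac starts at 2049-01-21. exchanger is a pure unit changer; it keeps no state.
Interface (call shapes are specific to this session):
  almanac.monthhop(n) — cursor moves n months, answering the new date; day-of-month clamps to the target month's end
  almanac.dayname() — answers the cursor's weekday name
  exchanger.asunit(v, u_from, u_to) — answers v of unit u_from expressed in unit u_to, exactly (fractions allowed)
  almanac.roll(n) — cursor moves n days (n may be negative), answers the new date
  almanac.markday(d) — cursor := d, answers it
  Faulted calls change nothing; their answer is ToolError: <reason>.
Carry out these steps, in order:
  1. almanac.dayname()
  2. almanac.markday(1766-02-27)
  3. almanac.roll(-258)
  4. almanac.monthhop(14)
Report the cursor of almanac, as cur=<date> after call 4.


Answer: cur=1766-08-14

Derivation:
;; almanac.dayname() -> Thursday
;; almanac.markday(d='1766-02-27') -> 1766-02-27
;; almanac.roll(n='-258') -> 1765-06-14
;; almanac.monthhop(n='14') -> 1766-08-14


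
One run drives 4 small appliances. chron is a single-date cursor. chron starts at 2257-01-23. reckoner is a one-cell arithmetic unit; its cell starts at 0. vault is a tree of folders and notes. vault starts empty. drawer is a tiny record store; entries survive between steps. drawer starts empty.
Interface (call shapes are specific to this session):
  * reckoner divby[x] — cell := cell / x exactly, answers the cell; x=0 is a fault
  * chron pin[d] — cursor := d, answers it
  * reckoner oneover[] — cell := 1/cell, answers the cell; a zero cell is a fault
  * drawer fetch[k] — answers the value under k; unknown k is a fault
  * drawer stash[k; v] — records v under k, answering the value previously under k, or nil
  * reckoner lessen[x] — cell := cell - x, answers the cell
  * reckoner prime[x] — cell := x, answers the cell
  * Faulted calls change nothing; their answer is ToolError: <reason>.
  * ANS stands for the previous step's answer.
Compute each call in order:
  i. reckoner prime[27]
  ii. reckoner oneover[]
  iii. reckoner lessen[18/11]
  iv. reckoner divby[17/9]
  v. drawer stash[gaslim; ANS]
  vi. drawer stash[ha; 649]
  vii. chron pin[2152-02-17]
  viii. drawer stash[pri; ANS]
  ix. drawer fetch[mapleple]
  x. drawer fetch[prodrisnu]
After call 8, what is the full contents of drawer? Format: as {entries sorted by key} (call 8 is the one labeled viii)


·→ reckoner prime(x: 27)
·← 27
·→ reckoner oneover()
·← 1/27
·→ reckoner lessen(x: 18/11)
·← -475/297
·→ reckoner divby(x: 17/9)
·← -475/561
·→ drawer stash(k: gaslim, v: ANS)
·← nil
·→ drawer stash(k: ha, v: 649)
·← nil
·→ chron pin(d: 2152-02-17)
·← 2152-02-17
·→ drawer stash(k: pri, v: ANS)
·← nil
·→ drawer fetch(k: mapleple)
·← ToolError: no such key mapleple
·→ drawer fetch(k: prodrisnu)
·← ToolError: no such key prodrisnu

Answer: {gaslim=-475/561, ha=649, pri=2152-02-17}


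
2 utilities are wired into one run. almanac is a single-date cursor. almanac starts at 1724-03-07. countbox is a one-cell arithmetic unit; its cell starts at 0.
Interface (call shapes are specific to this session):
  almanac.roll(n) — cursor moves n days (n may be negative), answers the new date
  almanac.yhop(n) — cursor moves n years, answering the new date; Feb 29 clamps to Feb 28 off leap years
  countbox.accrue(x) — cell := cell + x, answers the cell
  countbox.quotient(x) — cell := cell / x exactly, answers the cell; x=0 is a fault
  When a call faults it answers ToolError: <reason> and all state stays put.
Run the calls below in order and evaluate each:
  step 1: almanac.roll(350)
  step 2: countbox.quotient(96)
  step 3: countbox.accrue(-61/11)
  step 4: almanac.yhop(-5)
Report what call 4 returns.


==> roll(n: 350)
<== 1725-02-20
==> quotient(x: 96)
<== 0
==> accrue(x: -61/11)
<== -61/11
==> yhop(n: -5)
<== 1720-02-20

Answer: 1720-02-20


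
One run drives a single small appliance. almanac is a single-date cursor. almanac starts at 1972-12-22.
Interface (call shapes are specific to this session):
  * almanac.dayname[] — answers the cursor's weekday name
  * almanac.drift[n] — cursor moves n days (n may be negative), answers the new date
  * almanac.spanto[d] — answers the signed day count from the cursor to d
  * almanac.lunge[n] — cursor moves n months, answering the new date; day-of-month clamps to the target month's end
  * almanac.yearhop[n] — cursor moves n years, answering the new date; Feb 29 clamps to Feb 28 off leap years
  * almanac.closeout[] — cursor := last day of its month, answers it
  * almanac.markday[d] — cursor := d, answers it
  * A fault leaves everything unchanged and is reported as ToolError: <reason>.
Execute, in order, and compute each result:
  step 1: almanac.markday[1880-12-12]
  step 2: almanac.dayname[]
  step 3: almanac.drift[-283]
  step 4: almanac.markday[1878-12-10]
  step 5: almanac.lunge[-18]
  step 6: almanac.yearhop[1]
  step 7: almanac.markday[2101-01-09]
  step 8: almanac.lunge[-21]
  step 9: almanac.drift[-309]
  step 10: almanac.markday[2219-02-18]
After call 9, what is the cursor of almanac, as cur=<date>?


·→ almanac.markday(d='1880-12-12')
·← 1880-12-12
·→ almanac.dayname()
·← Sunday
·→ almanac.drift(n='-283')
·← 1880-03-04
·→ almanac.markday(d='1878-12-10')
·← 1878-12-10
·→ almanac.lunge(n='-18')
·← 1877-06-10
·→ almanac.yearhop(n='1')
·← 1878-06-10
·→ almanac.markday(d='2101-01-09')
·← 2101-01-09
·→ almanac.lunge(n='-21')
·← 2099-04-09
·→ almanac.drift(n='-309')
·← 2098-06-04
·→ almanac.markday(d='2219-02-18')
·← 2219-02-18

Answer: cur=2098-06-04


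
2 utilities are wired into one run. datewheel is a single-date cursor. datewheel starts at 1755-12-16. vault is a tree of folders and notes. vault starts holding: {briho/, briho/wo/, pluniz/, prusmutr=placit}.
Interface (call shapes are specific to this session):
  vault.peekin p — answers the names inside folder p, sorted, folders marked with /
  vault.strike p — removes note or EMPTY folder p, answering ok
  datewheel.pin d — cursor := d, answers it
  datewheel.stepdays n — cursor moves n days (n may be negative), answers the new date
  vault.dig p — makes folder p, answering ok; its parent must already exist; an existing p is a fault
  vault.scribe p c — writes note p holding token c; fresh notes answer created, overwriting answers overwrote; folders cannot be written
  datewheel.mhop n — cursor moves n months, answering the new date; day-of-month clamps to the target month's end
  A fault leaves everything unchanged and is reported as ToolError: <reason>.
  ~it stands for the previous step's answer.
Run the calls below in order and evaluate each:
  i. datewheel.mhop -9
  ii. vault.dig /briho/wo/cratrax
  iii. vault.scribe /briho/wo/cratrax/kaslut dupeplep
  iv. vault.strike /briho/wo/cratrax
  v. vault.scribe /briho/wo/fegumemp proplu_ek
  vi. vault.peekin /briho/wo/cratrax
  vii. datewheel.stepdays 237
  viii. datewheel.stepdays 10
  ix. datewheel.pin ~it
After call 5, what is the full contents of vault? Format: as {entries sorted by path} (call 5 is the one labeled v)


Answer: {briho/, briho/wo/, briho/wo/cratrax/, briho/wo/cratrax/kaslut=dupeplep, briho/wo/fegumemp=proplu_ek, pluniz/, prusmutr=placit}

Derivation:
→ datewheel.mhop(n='-9')
← 1755-03-16
→ vault.dig(p='/briho/wo/cratrax')
← ok
→ vault.scribe(p='/briho/wo/cratrax/kaslut', c='dupeplep')
← created
→ vault.strike(p='/briho/wo/cratrax')
← ToolError: not empty
→ vault.scribe(p='/briho/wo/fegumemp', c='proplu_ek')
← created
→ vault.peekin(p='/briho/wo/cratrax')
← [kaslut]
→ datewheel.stepdays(n='237')
← 1755-11-08
→ datewheel.stepdays(n='10')
← 1755-11-18
→ datewheel.pin(d='~it')
← 1755-11-18


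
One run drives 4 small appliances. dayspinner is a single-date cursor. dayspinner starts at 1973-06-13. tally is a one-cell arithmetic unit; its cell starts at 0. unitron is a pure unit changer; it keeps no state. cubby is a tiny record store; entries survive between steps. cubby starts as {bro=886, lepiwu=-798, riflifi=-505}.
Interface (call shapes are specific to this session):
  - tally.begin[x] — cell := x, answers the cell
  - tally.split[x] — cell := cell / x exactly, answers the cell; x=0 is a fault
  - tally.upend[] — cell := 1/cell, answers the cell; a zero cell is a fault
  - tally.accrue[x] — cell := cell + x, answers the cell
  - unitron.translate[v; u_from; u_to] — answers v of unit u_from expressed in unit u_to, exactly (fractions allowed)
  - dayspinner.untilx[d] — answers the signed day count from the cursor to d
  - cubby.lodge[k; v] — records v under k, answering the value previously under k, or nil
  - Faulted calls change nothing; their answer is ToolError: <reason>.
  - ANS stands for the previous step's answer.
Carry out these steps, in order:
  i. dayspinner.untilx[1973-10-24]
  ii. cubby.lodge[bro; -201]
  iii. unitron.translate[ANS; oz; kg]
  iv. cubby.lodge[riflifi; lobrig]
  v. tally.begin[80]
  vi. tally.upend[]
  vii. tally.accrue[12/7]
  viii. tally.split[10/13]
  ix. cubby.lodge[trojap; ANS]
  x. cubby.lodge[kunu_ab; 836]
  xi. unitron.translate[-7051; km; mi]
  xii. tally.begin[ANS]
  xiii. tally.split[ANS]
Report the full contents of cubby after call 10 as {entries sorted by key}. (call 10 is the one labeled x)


Answer: {bro=-201, kunu_ab=836, lepiwu=-798, riflifi=lobrig, trojap=12571/5600}

Derivation:
>>> dayspinner.untilx d: 1973-10-24
[out] 133
>>> cubby.lodge k: bro v: -201
[out] 886
>>> unitron.translate v: ANS u_from: oz u_to: kg
[out] 20094141991/800000000
>>> cubby.lodge k: riflifi v: lobrig
[out] -505
>>> tally.begin x: 80
[out] 80
>>> tally.upend
[out] 1/80
>>> tally.accrue x: 12/7
[out] 967/560
>>> tally.split x: 10/13
[out] 12571/5600
>>> cubby.lodge k: trojap v: ANS
[out] nil
>>> cubby.lodge k: kunu_ab v: 836
[out] nil
>>> unitron.translate v: -7051 u_from: km u_to: mi
[out] -10015625/2286
>>> tally.begin x: ANS
[out] -10015625/2286
>>> tally.split x: ANS
[out] 1


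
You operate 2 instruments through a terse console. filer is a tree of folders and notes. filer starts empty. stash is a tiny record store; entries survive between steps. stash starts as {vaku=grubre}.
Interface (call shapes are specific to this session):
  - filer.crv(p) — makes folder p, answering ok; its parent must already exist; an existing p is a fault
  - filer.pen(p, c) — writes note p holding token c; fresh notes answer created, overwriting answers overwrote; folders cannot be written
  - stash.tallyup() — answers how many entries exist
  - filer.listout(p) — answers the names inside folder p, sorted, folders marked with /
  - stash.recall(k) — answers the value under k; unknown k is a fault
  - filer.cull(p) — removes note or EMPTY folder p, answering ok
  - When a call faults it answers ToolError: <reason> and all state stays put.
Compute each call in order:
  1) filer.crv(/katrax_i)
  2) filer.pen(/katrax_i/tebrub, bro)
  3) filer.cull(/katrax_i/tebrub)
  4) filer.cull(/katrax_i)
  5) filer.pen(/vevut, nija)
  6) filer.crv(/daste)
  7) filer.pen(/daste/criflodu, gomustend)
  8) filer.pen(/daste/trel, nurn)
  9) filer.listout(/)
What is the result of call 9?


[in] filer.crv /katrax_i
  ok
[in] filer.pen /katrax_i/tebrub bro
  created
[in] filer.cull /katrax_i/tebrub
  ok
[in] filer.cull /katrax_i
  ok
[in] filer.pen /vevut nija
  created
[in] filer.crv /daste
  ok
[in] filer.pen /daste/criflodu gomustend
  created
[in] filer.pen /daste/trel nurn
  created
[in] filer.listout /
  [daste/, vevut]

Answer: [daste/, vevut]


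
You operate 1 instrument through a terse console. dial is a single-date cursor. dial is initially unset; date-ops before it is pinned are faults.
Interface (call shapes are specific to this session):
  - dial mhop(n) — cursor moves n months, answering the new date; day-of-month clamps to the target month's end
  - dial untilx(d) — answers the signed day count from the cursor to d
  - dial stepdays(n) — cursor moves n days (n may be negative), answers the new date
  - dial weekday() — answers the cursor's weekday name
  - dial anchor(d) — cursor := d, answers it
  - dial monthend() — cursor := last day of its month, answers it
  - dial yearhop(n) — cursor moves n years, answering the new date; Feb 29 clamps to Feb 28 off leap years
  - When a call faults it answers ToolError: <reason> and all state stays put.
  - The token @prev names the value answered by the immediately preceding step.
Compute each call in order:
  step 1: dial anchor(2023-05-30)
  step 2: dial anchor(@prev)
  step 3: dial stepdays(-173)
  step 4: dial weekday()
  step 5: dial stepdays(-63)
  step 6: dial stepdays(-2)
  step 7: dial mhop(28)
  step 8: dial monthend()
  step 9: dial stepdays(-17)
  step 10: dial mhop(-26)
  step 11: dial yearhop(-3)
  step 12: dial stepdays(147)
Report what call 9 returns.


Answer: 2025-02-11

Derivation:
;; dial anchor(d=2023-05-30) == 2023-05-30
;; dial anchor(d=@prev) == 2023-05-30
;; dial stepdays(n=-173) == 2022-12-08
;; dial weekday() == Thursday
;; dial stepdays(n=-63) == 2022-10-06
;; dial stepdays(n=-2) == 2022-10-04
;; dial mhop(n=28) == 2025-02-04
;; dial monthend() == 2025-02-28
;; dial stepdays(n=-17) == 2025-02-11
;; dial mhop(n=-26) == 2022-12-11
;; dial yearhop(n=-3) == 2019-12-11
;; dial stepdays(n=147) == 2020-05-06


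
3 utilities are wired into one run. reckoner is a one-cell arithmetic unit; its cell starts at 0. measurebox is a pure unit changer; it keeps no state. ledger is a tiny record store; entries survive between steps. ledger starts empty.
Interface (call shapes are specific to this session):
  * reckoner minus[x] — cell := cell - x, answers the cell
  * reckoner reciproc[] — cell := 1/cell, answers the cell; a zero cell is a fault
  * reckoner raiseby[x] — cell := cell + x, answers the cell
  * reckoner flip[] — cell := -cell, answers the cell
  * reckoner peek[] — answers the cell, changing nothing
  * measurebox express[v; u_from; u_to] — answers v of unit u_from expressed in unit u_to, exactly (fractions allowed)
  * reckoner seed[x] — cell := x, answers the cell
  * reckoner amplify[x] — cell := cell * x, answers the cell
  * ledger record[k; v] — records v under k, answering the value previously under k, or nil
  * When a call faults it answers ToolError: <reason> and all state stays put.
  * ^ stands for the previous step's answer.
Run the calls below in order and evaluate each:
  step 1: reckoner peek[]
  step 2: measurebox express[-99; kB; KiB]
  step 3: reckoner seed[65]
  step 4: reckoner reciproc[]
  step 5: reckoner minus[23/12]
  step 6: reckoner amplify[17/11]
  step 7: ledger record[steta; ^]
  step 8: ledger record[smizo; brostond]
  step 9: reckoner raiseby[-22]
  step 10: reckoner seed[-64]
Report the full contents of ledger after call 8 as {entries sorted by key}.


-- 1. reckoner peek() : 0
-- 2. measurebox express(v→-99, u_from→kB, u_to→KiB) : -12375/128
-- 3. reckoner seed(x→65) : 65
-- 4. reckoner reciproc() : 1/65
-- 5. reckoner minus(x→23/12) : -1483/780
-- 6. reckoner amplify(x→17/11) : -25211/8580
-- 7. ledger record(k→steta, v→^) : nil
-- 8. ledger record(k→smizo, v→brostond) : nil
-- 9. reckoner raiseby(x→-22) : -213971/8580
-- 10. reckoner seed(x→-64) : -64

Answer: {smizo=brostond, steta=-25211/8580}


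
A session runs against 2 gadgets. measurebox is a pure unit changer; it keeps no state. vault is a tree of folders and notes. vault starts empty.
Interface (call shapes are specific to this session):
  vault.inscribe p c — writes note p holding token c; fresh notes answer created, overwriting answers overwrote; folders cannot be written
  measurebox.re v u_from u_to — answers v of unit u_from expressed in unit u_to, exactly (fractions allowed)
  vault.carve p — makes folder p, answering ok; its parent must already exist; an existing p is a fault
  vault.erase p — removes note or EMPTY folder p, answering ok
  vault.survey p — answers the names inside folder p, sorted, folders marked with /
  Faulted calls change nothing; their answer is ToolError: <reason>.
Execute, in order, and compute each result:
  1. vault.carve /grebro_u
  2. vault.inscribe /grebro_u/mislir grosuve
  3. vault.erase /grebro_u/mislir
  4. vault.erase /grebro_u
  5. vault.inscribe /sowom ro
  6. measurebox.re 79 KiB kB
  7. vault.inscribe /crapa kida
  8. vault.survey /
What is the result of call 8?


Answer: [crapa, sowom]

Derivation:
·→ carve(p='/grebro_u')
·← ok
·→ inscribe(p='/grebro_u/mislir', c='grosuve')
·← created
·→ erase(p='/grebro_u/mislir')
·← ok
·→ erase(p='/grebro_u')
·← ok
·→ inscribe(p='/sowom', c='ro')
·← created
·→ re(v='79', u_from='KiB', u_to='kB')
·← 10112/125
·→ inscribe(p='/crapa', c='kida')
·← created
·→ survey(p='/')
·← [crapa, sowom]
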